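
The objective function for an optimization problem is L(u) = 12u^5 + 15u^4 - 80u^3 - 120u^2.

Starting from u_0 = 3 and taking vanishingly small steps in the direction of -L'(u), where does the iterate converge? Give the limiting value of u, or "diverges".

2

L'(u) = 60u(u - 2)(u + 1)(u + 2), so L'(3) = 3600.
Gradient descent moves in the -L' direction, i.e. u is decreasing.
The nearest critical point in that direction is u = 2, where L'' = 1440 > 0 (a local minimum). The iterate converges there.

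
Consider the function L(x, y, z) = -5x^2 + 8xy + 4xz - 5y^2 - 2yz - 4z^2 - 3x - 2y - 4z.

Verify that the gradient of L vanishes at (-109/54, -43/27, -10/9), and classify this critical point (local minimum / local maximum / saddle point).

local maximum

∇L = (-10x + 8y + 4z - 3, 8x - 10y - 2z - 2, 4x - 2y - 8z - 4); substituting (-109/54, -43/27, -10/9) gives ∇L = (0, 0, 0), so (-109/54, -43/27, -10/9) is indeed a critical point.
The Hessian is constant: H = [[-10, 8, 4], [8, -10, -2], [4, -2, -8]].
Leading principal minors: Δ₁ = -10, Δ₂ = 36, Δ₃ = -216.
The minors alternate sign starting negative (−, +, −), so H is negative definite: a local maximum.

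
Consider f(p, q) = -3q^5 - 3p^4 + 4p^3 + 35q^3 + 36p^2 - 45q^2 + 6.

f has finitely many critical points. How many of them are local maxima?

4

f separates as a function of p plus a function of q, so ∇f=0 decouples.
∂f/∂p = -12p(p - 3)(p + 2) = 0 at p ∈ {-2, 0, 3}; ∂f/∂q = -15q(q - 2)(q - 1)(q + 3) = 0 at q ∈ {-3, 0, 1, 2}.
The Hessian is diagonal: diag(f_pp, f_qq). Second derivatives: f_pp(-2)=-120, f_pp(0)=72, f_pp(3)=-180; f_qq(-3)=900, f_qq(0)=-90, f_qq(1)=60, f_qq(2)=-150.
Local maxima occur where both diagonal entries negative: (-2, 0), (-2, 2), (3, 0), (3, 2). Count: 4.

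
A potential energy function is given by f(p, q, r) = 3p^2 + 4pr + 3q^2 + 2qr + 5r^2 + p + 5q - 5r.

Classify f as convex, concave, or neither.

convex

f is quadratic, so its Hessian is the constant matrix H = [[6, 0, 4], [0, 6, 2], [4, 2, 10]].
Leading principal minors: 6, 36, 240.
All positive ⇒ H ≻ 0 ⇒ convex.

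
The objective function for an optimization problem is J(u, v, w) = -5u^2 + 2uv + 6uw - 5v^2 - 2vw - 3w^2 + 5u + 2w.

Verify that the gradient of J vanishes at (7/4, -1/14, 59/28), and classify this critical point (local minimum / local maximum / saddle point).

∇J = (-10u + 2v + 6w + 5, 2u - 10v - 2w, 6u - 2v - 6w + 2); substituting (7/4, -1/14, 59/28) gives ∇J = (0, 0, 0), so (7/4, -1/14, 59/28) is indeed a critical point.
The Hessian is constant: H = [[-10, 2, 6], [2, -10, -2], [6, -2, -6]].
Leading principal minors: Δ₁ = -10, Δ₂ = 96, Δ₃ = -224.
The minors alternate sign starting negative (−, +, −), so H is negative definite: a local maximum.

local maximum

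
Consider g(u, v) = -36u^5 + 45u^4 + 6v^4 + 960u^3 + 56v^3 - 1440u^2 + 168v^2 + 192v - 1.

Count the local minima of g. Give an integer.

g separates as a function of u plus a function of v, so ∇g=0 decouples.
∂g/∂u = -180u(u - 4)(u - 1)(u + 4) = 0 at u ∈ {-4, 0, 1, 4}; ∂g/∂v = 24(v + 1)(v + 2)(v + 4) = 0 at v ∈ {-4, -2, -1}.
The Hessian is diagonal: diag(g_uu, g_vv). Second derivatives: g_uu(-4)=28800, g_uu(0)=-2880, g_uu(1)=2700, g_uu(4)=-17280; g_vv(-4)=144, g_vv(-2)=-48, g_vv(-1)=72.
Local minima occur where both diagonal entries positive: (-4, -4), (-4, -1), (1, -4), (1, -1). Count: 4.

4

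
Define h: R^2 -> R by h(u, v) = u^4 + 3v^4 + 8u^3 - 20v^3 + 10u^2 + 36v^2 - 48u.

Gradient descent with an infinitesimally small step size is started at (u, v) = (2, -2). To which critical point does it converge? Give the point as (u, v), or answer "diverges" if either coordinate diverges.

h is separable, so gradient descent decouples: u follows -∂h/∂u, v follows -∂h/∂v.
∂h/∂u = 4(u - 1)(u + 3)(u + 4); at u=2 this is 120, so u decreases.
∂h/∂v = 12v(v - 3)(v - 2); at v=-2 this is -480, so v increases.
u converges to its nearest critical value 1 (a local min of the u-part); v converges to 0. The iterate converges to (1, 0).

(1, 0)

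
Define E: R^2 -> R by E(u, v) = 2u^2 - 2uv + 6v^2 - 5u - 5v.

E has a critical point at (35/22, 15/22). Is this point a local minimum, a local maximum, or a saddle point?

local minimum

The Hessian of E is constant: H = [[4, -2], [-2, 12]].
det(H) = 4·12 − (-2)² = 44.
det(H) > 0 and tr(H) = 16 > 0, so H is positive definite and the point is a local minimum.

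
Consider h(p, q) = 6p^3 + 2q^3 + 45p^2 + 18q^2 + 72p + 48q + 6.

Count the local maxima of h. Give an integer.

1

h separates as a function of p plus a function of q, so ∇h=0 decouples.
∂h/∂p = 18(p + 1)(p + 4) = 0 at p ∈ {-4, -1}; ∂h/∂q = 6(q + 2)(q + 4) = 0 at q ∈ {-4, -2}.
The Hessian is diagonal: diag(h_pp, h_qq). Second derivatives: h_pp(-4)=-54, h_pp(-1)=54; h_qq(-4)=-12, h_qq(-2)=12.
Local maxima occur where both diagonal entries negative: (-4, -4). Count: 1.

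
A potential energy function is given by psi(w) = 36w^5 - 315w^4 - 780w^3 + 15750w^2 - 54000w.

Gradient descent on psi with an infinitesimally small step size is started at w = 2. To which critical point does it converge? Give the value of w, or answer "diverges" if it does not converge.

psi'(w) = 180(w - 5)(w - 4)(w - 3)(w + 5), so psi'(2) = -7560.
Gradient descent moves in the -psi' direction, i.e. w is increasing.
The nearest critical point in that direction is w = 3, where psi'' = 2880 > 0 (a local minimum). The iterate converges there.

3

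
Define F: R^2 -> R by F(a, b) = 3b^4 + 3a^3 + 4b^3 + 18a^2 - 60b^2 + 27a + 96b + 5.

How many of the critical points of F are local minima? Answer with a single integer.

F separates as a function of a plus a function of b, so ∇F=0 decouples.
∂F/∂a = 9(a + 1)(a + 3) = 0 at a ∈ {-3, -1}; ∂F/∂b = 12(b - 2)(b - 1)(b + 4) = 0 at b ∈ {-4, 1, 2}.
The Hessian is diagonal: diag(F_aa, F_bb). Second derivatives: F_aa(-3)=-18, F_aa(-1)=18; F_bb(-4)=360, F_bb(1)=-60, F_bb(2)=72.
Local minima occur where both diagonal entries positive: (-1, -4), (-1, 2). Count: 2.

2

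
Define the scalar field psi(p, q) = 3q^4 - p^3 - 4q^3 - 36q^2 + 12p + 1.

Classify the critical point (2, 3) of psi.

The mixed partial ∂²psi/∂p∂q is 0, so the Hessian at any point is diag(psi_pp, psi_qq) = diag(-6p, 12(3q^2 - 2q - 6)).
At (2, 3): H = diag(-12, 180).
The eigenvalues have opposite signs, so H is indefinite: a saddle point.

saddle point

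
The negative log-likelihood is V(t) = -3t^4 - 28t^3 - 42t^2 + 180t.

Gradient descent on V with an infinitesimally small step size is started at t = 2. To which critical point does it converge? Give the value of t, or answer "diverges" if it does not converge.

diverges

V'(t) = -12(t - 1)(t + 3)(t + 5), so V'(2) = -420.
Gradient descent moves in the -V' direction, i.e. t is increasing.
There is no critical point above t=2, and V' keeps the same sign, so the iterate runs off to +∞.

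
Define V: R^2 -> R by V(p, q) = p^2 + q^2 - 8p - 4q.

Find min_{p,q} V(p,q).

V(p,q) separates as A(p) + B(q), so its minimum is min A + min B.
A'(p) = 2p - 8 vanishes at p ∈ {4}; B'(q) = 2q - 4 vanishes at q ∈ {2}.
Local minima of A (where A''>0): A(4)=-16. Local minima of B: B(2)=-4.
So the global minimum of V is A(4) + B(2) = -16 − 4 = -20, attained at (4, 2).

-20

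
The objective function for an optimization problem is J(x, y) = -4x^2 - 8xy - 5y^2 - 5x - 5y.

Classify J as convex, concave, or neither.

J is quadratic, so its Hessian is the constant matrix H = [[-8, -8], [-8, -10]].
det(H) = 16, tr(H) = -18.
det(H) > 0 and tr(H) < 0, so H is negative definite everywhere: concave.

concave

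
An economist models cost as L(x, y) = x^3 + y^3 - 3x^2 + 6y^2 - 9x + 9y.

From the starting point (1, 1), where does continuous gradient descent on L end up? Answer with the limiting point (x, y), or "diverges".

L is separable, so gradient descent decouples: x follows -∂L/∂x, y follows -∂L/∂y.
∂L/∂x = 3(x - 3)(x + 1); at x=1 this is -12, so x increases.
∂L/∂y = 3(y + 1)(y + 3); at y=1 this is 24, so y decreases.
x converges to its nearest critical value 3 (a local min of the x-part); y converges to -1. The iterate converges to (3, -1).

(3, -1)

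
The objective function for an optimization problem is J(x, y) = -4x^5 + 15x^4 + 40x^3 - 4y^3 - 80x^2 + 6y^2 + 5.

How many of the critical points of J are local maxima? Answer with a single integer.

2

J separates as a function of x plus a function of y, so ∇J=0 decouples.
∂J/∂x = -20x(x - 4)(x - 1)(x + 2) = 0 at x ∈ {-2, 0, 1, 4}; ∂J/∂y = -12y(y - 1) = 0 at y ∈ {0, 1}.
The Hessian is diagonal: diag(J_xx, J_yy). Second derivatives: J_xx(-2)=720, J_xx(0)=-160, J_xx(1)=180, J_xx(4)=-1440; J_yy(0)=12, J_yy(1)=-12.
Local maxima occur where both diagonal entries negative: (0, 1), (4, 1). Count: 2.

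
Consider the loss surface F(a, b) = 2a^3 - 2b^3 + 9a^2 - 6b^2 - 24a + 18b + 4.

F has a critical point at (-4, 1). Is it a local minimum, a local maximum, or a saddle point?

The mixed partial ∂²F/∂a∂b is 0, so the Hessian at any point is diag(F_aa, F_bb) = diag(6(2a + 3), -12(b + 1)).
At (-4, 1): H = diag(-30, -24).
Both eigenvalues are negative, so H is negative definite: a local maximum.

local maximum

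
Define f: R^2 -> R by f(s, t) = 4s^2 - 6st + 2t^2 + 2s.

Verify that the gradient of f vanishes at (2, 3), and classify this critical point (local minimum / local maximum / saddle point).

∇f = (8s - 6t + 2, -6s + 4t); substituting (2, 3) gives ∇f = (0, 0), so (2, 3) is indeed a critical point.
The Hessian of f is constant: H = [[8, -6], [-6, 4]].
det(H) = 8·4 − (-6)² = -4.
Since det(H) < 0, H is indefinite and the critical point is a saddle point.

saddle point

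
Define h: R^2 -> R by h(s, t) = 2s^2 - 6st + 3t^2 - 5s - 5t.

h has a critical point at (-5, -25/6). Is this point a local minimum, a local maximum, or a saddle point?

saddle point

The Hessian of h is constant: H = [[4, -6], [-6, 6]].
det(H) = 4·6 − (-6)² = -12.
Since det(H) < 0, H is indefinite and the critical point is a saddle point.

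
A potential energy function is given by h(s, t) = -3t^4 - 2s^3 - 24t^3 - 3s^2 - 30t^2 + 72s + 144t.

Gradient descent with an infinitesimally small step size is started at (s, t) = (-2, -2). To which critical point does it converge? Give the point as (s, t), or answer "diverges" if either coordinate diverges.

h is separable, so gradient descent decouples: s follows -∂h/∂s, t follows -∂h/∂t.
∂h/∂s = -6(s - 3)(s + 4); at s=-2 this is 60, so s decreases.
∂h/∂t = -12(t - 1)(t + 3)(t + 4); at t=-2 this is 72, so t decreases.
s converges to its nearest critical value -4 (a local min of the s-part); t converges to -3. The iterate converges to (-4, -3).

(-4, -3)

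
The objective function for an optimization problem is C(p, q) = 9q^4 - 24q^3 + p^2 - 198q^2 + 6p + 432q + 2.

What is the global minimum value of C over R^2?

C(p,q) separates as A(p) + B(q) + 2, so its minimum is min A + min B + 2.
A'(p) = 2p + 6 vanishes at p ∈ {-3}; B'(q) = 36(q - 4)(q - 1)(q + 3) vanishes at q ∈ {-3, 1, 4}.
Local minima of A (where A''>0): A(-3)=-9. Local minima of B: B(-3)=-1701, B(4)=-672.
So the global minimum of C is A(-3) + B(-3) + 2 = -9 − 1701 + 2 = -1708, attained at (-3, -3).

-1708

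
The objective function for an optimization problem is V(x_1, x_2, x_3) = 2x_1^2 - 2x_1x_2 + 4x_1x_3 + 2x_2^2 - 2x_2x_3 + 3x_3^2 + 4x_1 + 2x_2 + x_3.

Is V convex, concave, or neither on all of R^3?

convex

V is quadratic, so its Hessian is the constant matrix H = [[4, -2, 4], [-2, 4, -2], [4, -2, 6]].
Leading principal minors: 4, 12, 24.
All positive ⇒ H ≻ 0 ⇒ convex.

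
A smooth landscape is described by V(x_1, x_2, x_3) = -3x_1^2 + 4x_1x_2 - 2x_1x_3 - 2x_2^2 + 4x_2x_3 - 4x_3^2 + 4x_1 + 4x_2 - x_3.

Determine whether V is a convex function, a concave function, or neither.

V is quadratic, so its Hessian is the constant matrix H = [[-6, 4, -2], [4, -4, 4], [-2, 4, -8]].
Leading principal minors: -6, 8, -16.
Signs alternate −, +, − ⇒ H ≺ 0 ⇒ concave.

concave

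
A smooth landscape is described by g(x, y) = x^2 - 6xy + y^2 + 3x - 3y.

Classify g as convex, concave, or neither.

g is quadratic, so its Hessian is the constant matrix H = [[2, -6], [-6, 2]].
det(H) = -32, tr(H) = 4.
det(H) < 0, so H is indefinite: neither convex nor concave.

neither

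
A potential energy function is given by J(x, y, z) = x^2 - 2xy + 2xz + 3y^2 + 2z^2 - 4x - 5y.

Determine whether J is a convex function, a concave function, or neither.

J is quadratic, so its Hessian is the constant matrix H = [[2, -2, 2], [-2, 6, 0], [2, 0, 4]].
Leading principal minors: 2, 8, 8.
All positive ⇒ H ≻ 0 ⇒ convex.

convex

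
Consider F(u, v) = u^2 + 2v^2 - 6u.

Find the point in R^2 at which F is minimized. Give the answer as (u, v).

F(u,v) separates as P(u) + Q(v), so its minimum is min P + min Q.
P'(u) = 2u - 6 vanishes at u ∈ {3}; Q'(v) = 4v vanishes at v ∈ {0}.
Local minima of P (where P''>0): P(3)=-9. Local minima of Q: Q(0)=0.
So the global minimum of F is P(3) + Q(0) = -9 + 0 = -9, attained at (3, 0).

(3, 0)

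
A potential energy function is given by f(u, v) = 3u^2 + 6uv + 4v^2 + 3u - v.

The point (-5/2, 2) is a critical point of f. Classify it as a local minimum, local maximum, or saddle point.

local minimum

The Hessian of f is constant: H = [[6, 6], [6, 8]].
det(H) = 6·8 − 6² = 12.
det(H) > 0 and tr(H) = 14 > 0, so H is positive definite and the point is a local minimum.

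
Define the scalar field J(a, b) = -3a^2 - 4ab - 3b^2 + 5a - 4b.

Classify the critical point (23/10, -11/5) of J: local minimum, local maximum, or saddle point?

The Hessian of J is constant: H = [[-6, -4], [-4, -6]].
det(H) = (-6)·(-6) − (-4)² = 20.
det(H) > 0 and tr(H) = -12 < 0, so H is negative definite and the point is a local maximum.

local maximum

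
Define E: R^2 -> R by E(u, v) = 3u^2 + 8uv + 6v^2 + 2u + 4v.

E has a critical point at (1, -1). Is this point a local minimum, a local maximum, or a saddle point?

local minimum

The Hessian of E is constant: H = [[6, 8], [8, 12]].
det(H) = 6·12 − 8² = 8.
det(H) > 0 and tr(H) = 18 > 0, so H is positive definite and the point is a local minimum.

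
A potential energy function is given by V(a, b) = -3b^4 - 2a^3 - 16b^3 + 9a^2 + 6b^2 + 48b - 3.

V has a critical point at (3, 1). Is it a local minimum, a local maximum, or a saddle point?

local maximum

The mixed partial ∂²V/∂a∂b is 0, so the Hessian at any point is diag(V_aa, V_bb) = diag(6(-2a + 3), 12(-3b^2 - 8b + 1)).
At (3, 1): H = diag(-18, -120).
Both eigenvalues are negative, so H is negative definite: a local maximum.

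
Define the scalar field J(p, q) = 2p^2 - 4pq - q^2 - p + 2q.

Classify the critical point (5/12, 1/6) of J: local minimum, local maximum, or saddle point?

saddle point

The Hessian of J is constant: H = [[4, -4], [-4, -2]].
det(H) = 4·(-2) − (-4)² = -24.
Since det(H) < 0, H is indefinite and the critical point is a saddle point.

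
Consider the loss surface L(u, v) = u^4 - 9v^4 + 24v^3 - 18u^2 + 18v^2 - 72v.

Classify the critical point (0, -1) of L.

local maximum

The mixed partial ∂²L/∂u∂v is 0, so the Hessian at any point is diag(L_uu, L_vv) = diag(12(u^2 - 3), 36(-3v^2 + 4v + 1)).
At (0, -1): H = diag(-36, -216).
Both eigenvalues are negative, so H is negative definite: a local maximum.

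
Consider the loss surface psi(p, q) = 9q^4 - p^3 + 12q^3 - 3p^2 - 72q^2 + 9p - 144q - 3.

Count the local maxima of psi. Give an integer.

1

psi separates as a function of p plus a function of q, so ∇psi=0 decouples.
∂psi/∂p = -3(p - 1)(p + 3) = 0 at p ∈ {-3, 1}; ∂psi/∂q = 36(q - 2)(q + 1)(q + 2) = 0 at q ∈ {-2, -1, 2}.
The Hessian is diagonal: diag(psi_pp, psi_qq). Second derivatives: psi_pp(-3)=12, psi_pp(1)=-12; psi_qq(-2)=144, psi_qq(-1)=-108, psi_qq(2)=432.
Local maxima occur where both diagonal entries negative: (1, -1). Count: 1.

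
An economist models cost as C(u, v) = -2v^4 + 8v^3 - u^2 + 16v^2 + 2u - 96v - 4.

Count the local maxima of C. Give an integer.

C separates as a function of u plus a function of v, so ∇C=0 decouples.
∂C/∂u = -2(u - 1) = 0 at u ∈ {1}; ∂C/∂v = -8(v - 3)(v - 2)(v + 2) = 0 at v ∈ {-2, 2, 3}.
The Hessian is diagonal: diag(C_uu, C_vv). Second derivatives: C_uu(1)=-2; C_vv(-2)=-160, C_vv(2)=32, C_vv(3)=-40.
Local maxima occur where both diagonal entries negative: (1, -2), (1, 3). Count: 2.

2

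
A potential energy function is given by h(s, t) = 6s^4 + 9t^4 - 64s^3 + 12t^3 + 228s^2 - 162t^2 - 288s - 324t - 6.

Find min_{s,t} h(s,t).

h(s,t) separates as P(s) + Q(t) − 6, so its minimum is min P + min Q − 6.
P'(s) = 24(s - 4)(s - 3)(s - 1) vanishes at s ∈ {1, 3, 4}; Q'(t) = 36(t - 3)(t + 1)(t + 3) vanishes at t ∈ {-3, -1, 3}.
Local minima of P (where P''>0): P(1)=-118, P(4)=-64. Local minima of Q: Q(-3)=-81, Q(3)=-1377.
So the global minimum of h is P(1) + Q(3) − 6 = -118 − 1377 − 6 = -1501, attained at (1, 3).

-1501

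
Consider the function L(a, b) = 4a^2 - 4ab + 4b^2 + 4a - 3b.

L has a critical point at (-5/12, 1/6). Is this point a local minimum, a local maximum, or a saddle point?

local minimum

The Hessian of L is constant: H = [[8, -4], [-4, 8]].
det(H) = 8·8 − (-4)² = 48.
det(H) > 0 and tr(H) = 16 > 0, so H is positive definite and the point is a local minimum.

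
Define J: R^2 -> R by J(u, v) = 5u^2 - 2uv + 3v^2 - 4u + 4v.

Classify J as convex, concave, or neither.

convex

J is quadratic, so its Hessian is the constant matrix H = [[10, -2], [-2, 6]].
det(H) = 56, tr(H) = 16.
det(H) > 0 and tr(H) > 0, so H is positive definite everywhere: convex.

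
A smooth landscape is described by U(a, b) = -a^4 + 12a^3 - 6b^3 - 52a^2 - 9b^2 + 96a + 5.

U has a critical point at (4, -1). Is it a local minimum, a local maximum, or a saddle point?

The mixed partial ∂²U/∂a∂b is 0, so the Hessian at any point is diag(U_aa, U_bb) = diag(4(-3a^2 + 18a - 26), -18(2b + 1)).
At (4, -1): H = diag(-8, 18).
The eigenvalues have opposite signs, so H is indefinite: a saddle point.

saddle point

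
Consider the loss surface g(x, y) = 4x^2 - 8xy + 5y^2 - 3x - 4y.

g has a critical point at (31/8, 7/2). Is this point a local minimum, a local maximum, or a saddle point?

local minimum

The Hessian of g is constant: H = [[8, -8], [-8, 10]].
det(H) = 8·10 − (-8)² = 16.
det(H) > 0 and tr(H) = 18 > 0, so H is positive definite and the point is a local minimum.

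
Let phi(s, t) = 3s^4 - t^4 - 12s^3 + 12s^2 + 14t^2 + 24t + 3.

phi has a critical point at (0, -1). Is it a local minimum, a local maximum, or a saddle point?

The mixed partial ∂²phi/∂s∂t is 0, so the Hessian at any point is diag(phi_ss, phi_tt) = diag(12(3s^2 - 6s + 2), 4(-3t^2 + 7)).
At (0, -1): H = diag(24, 16).
Both eigenvalues are positive, so H is positive definite: a local minimum.

local minimum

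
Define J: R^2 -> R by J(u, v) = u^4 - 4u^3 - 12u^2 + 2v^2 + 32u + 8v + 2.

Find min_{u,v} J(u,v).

-70

J(u,v) separates as P(u) + Q(v) + 2, so its minimum is min P + min Q + 2.
P'(u) = 4(u - 4)(u - 1)(u + 2) vanishes at u ∈ {-2, 1, 4}; Q'(v) = 4v + 8 vanishes at v ∈ {-2}.
Local minima of P (where P''>0): P(-2)=-64, P(4)=-64. Local minima of Q: Q(-2)=-8.
So the global minimum of J is P(-2) + Q(-2) + 2 = -64 − 8 + 2 = -70, attained at (-2, -2).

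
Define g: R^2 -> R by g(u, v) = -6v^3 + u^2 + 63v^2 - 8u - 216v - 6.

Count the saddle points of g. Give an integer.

1

g separates as a function of u plus a function of v, so ∇g=0 decouples.
∂g/∂u = 2(u - 4) = 0 at u ∈ {4}; ∂g/∂v = -18(v - 4)(v - 3) = 0 at v ∈ {3, 4}.
The Hessian is diagonal: diag(g_uu, g_vv). Second derivatives: g_uu(4)=2; g_vv(3)=18, g_vv(4)=-18.
Saddle points occur where the two diagonal entries have opposite signs: (4, 4). Count: 1.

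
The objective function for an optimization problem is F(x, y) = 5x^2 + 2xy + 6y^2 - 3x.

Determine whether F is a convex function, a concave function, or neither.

F is quadratic, so its Hessian is the constant matrix H = [[10, 2], [2, 12]].
det(H) = 116, tr(H) = 22.
det(H) > 0 and tr(H) > 0, so H is positive definite everywhere: convex.

convex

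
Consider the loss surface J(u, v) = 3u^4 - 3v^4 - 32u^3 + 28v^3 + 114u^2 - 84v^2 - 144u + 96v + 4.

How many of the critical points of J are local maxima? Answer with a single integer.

2

J separates as a function of u plus a function of v, so ∇J=0 decouples.
∂J/∂u = 12(u - 4)(u - 3)(u - 1) = 0 at u ∈ {1, 3, 4}; ∂J/∂v = -12(v - 4)(v - 2)(v - 1) = 0 at v ∈ {1, 2, 4}.
The Hessian is diagonal: diag(J_uu, J_vv). Second derivatives: J_uu(1)=72, J_uu(3)=-24, J_uu(4)=36; J_vv(1)=-36, J_vv(2)=24, J_vv(4)=-72.
Local maxima occur where both diagonal entries negative: (3, 1), (3, 4). Count: 2.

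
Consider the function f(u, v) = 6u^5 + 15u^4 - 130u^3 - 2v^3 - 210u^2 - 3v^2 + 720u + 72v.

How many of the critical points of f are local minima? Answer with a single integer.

f separates as a function of u plus a function of v, so ∇f=0 decouples.
∂f/∂u = 30(u - 3)(u - 1)(u + 2)(u + 4) = 0 at u ∈ {-4, -2, 1, 3}; ∂f/∂v = -6(v - 3)(v + 4) = 0 at v ∈ {-4, 3}.
The Hessian is diagonal: diag(f_uu, f_vv). Second derivatives: f_uu(-4)=-2100, f_uu(-2)=900, f_uu(1)=-900, f_uu(3)=2100; f_vv(-4)=42, f_vv(3)=-42.
Local minima occur where both diagonal entries positive: (-2, -4), (3, -4). Count: 2.

2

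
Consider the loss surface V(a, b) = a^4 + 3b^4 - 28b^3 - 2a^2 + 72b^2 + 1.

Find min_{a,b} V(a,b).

V(a,b) separates as P(a) + Q(b) + 1, so its minimum is min P + min Q + 1.
P'(a) = 4a(a - 1)(a + 1) vanishes at a ∈ {-1, 0, 1}; Q'(b) = 12b(b - 4)(b - 3) vanishes at b ∈ {0, 3, 4}.
Local minima of P (where P''>0): P(-1)=-1, P(1)=-1. Local minima of Q: Q(0)=0, Q(4)=128.
So the global minimum of V is P(-1) + Q(0) + 1 = -1 + 0 + 1 = 0, attained at (-1, 0).

0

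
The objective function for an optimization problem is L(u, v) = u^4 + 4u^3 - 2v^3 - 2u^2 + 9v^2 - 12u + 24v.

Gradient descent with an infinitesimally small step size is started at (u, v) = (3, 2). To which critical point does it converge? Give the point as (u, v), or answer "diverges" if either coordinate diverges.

L is separable, so gradient descent decouples: u follows -∂L/∂u, v follows -∂L/∂v.
∂L/∂u = 4(u - 1)(u + 1)(u + 3); at u=3 this is 192, so u decreases.
∂L/∂v = -6(v - 4)(v + 1); at v=2 this is 36, so v decreases.
u converges to its nearest critical value 1 (a local min of the u-part); v converges to -1. The iterate converges to (1, -1).

(1, -1)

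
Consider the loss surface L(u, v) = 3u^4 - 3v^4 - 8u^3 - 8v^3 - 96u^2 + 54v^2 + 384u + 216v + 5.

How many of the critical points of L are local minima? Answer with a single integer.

2

L separates as a function of u plus a function of v, so ∇L=0 decouples.
∂L/∂u = 12(u - 4)(u - 2)(u + 4) = 0 at u ∈ {-4, 2, 4}; ∂L/∂v = -12(v - 3)(v + 2)(v + 3) = 0 at v ∈ {-3, -2, 3}.
The Hessian is diagonal: diag(L_uu, L_vv). Second derivatives: L_uu(-4)=576, L_uu(2)=-144, L_uu(4)=192; L_vv(-3)=-72, L_vv(-2)=60, L_vv(3)=-360.
Local minima occur where both diagonal entries positive: (-4, -2), (4, -2). Count: 2.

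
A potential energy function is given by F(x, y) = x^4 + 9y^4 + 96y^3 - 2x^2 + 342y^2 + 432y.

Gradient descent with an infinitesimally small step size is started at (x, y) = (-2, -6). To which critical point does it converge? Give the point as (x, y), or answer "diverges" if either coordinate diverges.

F is separable, so gradient descent decouples: x follows -∂F/∂x, y follows -∂F/∂y.
∂F/∂x = 4x(x - 1)(x + 1); at x=-2 this is -24, so x increases.
∂F/∂y = 36(y + 1)(y + 3)(y + 4); at y=-6 this is -1080, so y increases.
x converges to its nearest critical value -1 (a local min of the x-part); y converges to -4. The iterate converges to (-1, -4).

(-1, -4)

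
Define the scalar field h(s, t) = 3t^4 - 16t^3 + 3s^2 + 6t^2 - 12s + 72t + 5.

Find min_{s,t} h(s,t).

-54

h(s,t) separates as P(s) + Q(t) + 5, so its minimum is min P + min Q + 5.
P'(s) = 6s - 12 vanishes at s ∈ {2}; Q'(t) = 12(t - 3)(t - 2)(t + 1) vanishes at t ∈ {-1, 2, 3}.
Local minima of P (where P''>0): P(2)=-12. Local minima of Q: Q(-1)=-47, Q(3)=81.
So the global minimum of h is P(2) + Q(-1) + 5 = -12 − 47 + 5 = -54, attained at (2, -1).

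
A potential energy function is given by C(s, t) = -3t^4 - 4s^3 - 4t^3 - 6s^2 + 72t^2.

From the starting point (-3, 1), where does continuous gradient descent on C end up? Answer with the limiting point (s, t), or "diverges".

(-1, 0)

C is separable, so gradient descent decouples: s follows -∂C/∂s, t follows -∂C/∂t.
∂C/∂s = -12s(s + 1); at s=-3 this is -72, so s increases.
∂C/∂t = -12t(t - 3)(t + 4); at t=1 this is 120, so t decreases.
s converges to its nearest critical value -1 (a local min of the s-part); t converges to 0. The iterate converges to (-1, 0).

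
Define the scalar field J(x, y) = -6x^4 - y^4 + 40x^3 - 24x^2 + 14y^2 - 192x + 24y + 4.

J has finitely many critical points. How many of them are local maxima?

4

J separates as a function of x plus a function of y, so ∇J=0 decouples.
∂J/∂x = -24(x - 4)(x - 2)(x + 1) = 0 at x ∈ {-1, 2, 4}; ∂J/∂y = -4(y - 3)(y + 1)(y + 2) = 0 at y ∈ {-2, -1, 3}.
The Hessian is diagonal: diag(J_xx, J_yy). Second derivatives: J_xx(-1)=-360, J_xx(2)=144, J_xx(4)=-240; J_yy(-2)=-20, J_yy(-1)=16, J_yy(3)=-80.
Local maxima occur where both diagonal entries negative: (-1, -2), (-1, 3), (4, -2), (4, 3). Count: 4.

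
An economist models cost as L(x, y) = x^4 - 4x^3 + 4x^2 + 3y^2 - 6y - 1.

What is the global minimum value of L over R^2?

L(x,y) separates as P(x) + Q(y) − 1, so its minimum is min P + min Q − 1.
P'(x) = 4x(x - 2)(x - 1) vanishes at x ∈ {0, 1, 2}; Q'(y) = 6y - 6 vanishes at y ∈ {1}.
Local minima of P (where P''>0): P(0)=0, P(2)=0. Local minima of Q: Q(1)=-3.
So the global minimum of L is P(0) + Q(1) − 1 = 0 − 3 − 1 = -4, attained at (0, 1).

-4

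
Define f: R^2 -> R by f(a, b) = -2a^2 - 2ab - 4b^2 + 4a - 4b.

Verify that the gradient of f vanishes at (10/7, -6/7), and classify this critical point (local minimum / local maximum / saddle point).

∇f = (-4a - 2b + 4, -2a - 8b - 4); substituting (10/7, -6/7) gives ∇f = (0, 0), so (10/7, -6/7) is indeed a critical point.
The Hessian of f is constant: H = [[-4, -2], [-2, -8]].
det(H) = (-4)·(-8) − (-2)² = 28.
det(H) > 0 and tr(H) = -12 < 0, so H is negative definite and the point is a local maximum.

local maximum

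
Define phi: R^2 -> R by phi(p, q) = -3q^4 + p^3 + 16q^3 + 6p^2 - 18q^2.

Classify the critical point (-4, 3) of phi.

local maximum

The mixed partial ∂²phi/∂p∂q is 0, so the Hessian at any point is diag(phi_pp, phi_qq) = diag(6(p + 2), 12(-3q^2 + 8q - 3)).
At (-4, 3): H = diag(-12, -72).
Both eigenvalues are negative, so H is negative definite: a local maximum.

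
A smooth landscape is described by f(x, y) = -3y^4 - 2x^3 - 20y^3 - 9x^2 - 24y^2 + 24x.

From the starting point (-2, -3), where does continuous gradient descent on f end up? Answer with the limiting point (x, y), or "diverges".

(-4, -1)

f is separable, so gradient descent decouples: x follows -∂f/∂x, y follows -∂f/∂y.
∂f/∂x = -6(x - 1)(x + 4); at x=-2 this is 36, so x decreases.
∂f/∂y = -12y(y + 1)(y + 4); at y=-3 this is -72, so y increases.
x converges to its nearest critical value -4 (a local min of the x-part); y converges to -1. The iterate converges to (-4, -1).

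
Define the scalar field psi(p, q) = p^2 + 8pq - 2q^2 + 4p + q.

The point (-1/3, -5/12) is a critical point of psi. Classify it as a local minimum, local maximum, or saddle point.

The Hessian of psi is constant: H = [[2, 8], [8, -4]].
det(H) = 2·(-4) − 8² = -72.
Since det(H) < 0, H is indefinite and the critical point is a saddle point.

saddle point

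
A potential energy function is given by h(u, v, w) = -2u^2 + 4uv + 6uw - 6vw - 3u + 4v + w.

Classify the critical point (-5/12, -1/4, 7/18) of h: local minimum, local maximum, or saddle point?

The Hessian is constant: H = [[-4, 4, 6], [4, 0, -6], [6, -6, 0]].
Leading principal minors: Δ₁ = -4, Δ₂ = -16, Δ₃ = -144.
The minors fit neither the all-positive nor the alternating-sign pattern, so H is indefinite: a saddle point.

saddle point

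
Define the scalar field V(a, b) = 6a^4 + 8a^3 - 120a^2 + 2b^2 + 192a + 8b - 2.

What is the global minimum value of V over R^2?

V(a,b) separates as P(a) + Q(b) − 2, so its minimum is min P + min Q − 2.
P'(a) = 24(a - 2)(a - 1)(a + 4) vanishes at a ∈ {-4, 1, 2}; Q'(b) = 4b + 8 vanishes at b ∈ {-2}.
Local minima of P (where P''>0): P(-4)=-1664, P(2)=64. Local minima of Q: Q(-2)=-8.
So the global minimum of V is P(-4) + Q(-2) − 2 = -1664 − 8 − 2 = -1674, attained at (-4, -2).

-1674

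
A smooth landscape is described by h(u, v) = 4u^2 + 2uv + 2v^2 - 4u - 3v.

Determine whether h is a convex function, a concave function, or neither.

convex

h is quadratic, so its Hessian is the constant matrix H = [[8, 2], [2, 4]].
det(H) = 28, tr(H) = 12.
det(H) > 0 and tr(H) > 0, so H is positive definite everywhere: convex.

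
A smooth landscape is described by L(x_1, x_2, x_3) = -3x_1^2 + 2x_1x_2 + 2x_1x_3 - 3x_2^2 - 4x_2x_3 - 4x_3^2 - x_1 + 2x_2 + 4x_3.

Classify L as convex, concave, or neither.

concave

L is quadratic, so its Hessian is the constant matrix H = [[-6, 2, 2], [2, -6, -4], [2, -4, -8]].
Leading principal minors: -6, 32, -168.
Signs alternate −, +, − ⇒ H ≺ 0 ⇒ concave.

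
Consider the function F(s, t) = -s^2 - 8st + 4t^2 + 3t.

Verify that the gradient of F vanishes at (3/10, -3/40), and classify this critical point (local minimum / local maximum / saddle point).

saddle point

∇F = (-2s - 8t, -8s + 8t + 3); substituting (3/10, -3/40) gives ∇F = (0, 0), so (3/10, -3/40) is indeed a critical point.
The Hessian of F is constant: H = [[-2, -8], [-8, 8]].
det(H) = (-2)·8 − (-8)² = -80.
Since det(H) < 0, H is indefinite and the critical point is a saddle point.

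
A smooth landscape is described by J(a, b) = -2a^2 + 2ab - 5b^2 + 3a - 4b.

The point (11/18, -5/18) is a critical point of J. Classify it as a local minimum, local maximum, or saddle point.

The Hessian of J is constant: H = [[-4, 2], [2, -10]].
det(H) = (-4)·(-10) − 2² = 36.
det(H) > 0 and tr(H) = -14 < 0, so H is negative definite and the point is a local maximum.

local maximum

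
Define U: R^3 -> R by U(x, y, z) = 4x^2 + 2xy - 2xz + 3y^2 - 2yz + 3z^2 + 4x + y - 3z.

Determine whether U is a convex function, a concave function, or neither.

convex

U is quadratic, so its Hessian is the constant matrix H = [[8, 2, -2], [2, 6, -2], [-2, -2, 6]].
Leading principal minors: 8, 44, 224.
All positive ⇒ H ≻ 0 ⇒ convex.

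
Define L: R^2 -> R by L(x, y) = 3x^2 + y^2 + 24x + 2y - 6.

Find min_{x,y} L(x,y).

L(x,y) separates as P(x) + Q(y) − 6, so its minimum is min P + min Q − 6.
P'(x) = 6x + 24 vanishes at x ∈ {-4}; Q'(y) = 2y + 2 vanishes at y ∈ {-1}.
Local minima of P (where P''>0): P(-4)=-48. Local minima of Q: Q(-1)=-1.
So the global minimum of L is P(-4) + Q(-1) − 6 = -48 − 1 − 6 = -55, attained at (-4, -1).

-55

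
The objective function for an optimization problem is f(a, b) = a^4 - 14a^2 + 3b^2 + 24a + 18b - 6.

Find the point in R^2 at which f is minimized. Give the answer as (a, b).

f(a,b) separates as P(a) + Q(b) − 6, so its minimum is min P + min Q − 6.
P'(a) = 4(a - 2)(a - 1)(a + 3) vanishes at a ∈ {-3, 1, 2}; Q'(b) = 6b + 18 vanishes at b ∈ {-3}.
Local minima of P (where P''>0): P(-3)=-117, P(2)=8. Local minima of Q: Q(-3)=-27.
So the global minimum of f is P(-3) + Q(-3) − 6 = -117 − 27 − 6 = -150, attained at (-3, -3).

(-3, -3)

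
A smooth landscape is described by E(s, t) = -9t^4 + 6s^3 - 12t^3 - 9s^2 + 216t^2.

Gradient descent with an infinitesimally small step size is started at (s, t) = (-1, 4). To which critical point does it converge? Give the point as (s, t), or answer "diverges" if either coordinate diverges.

E is separable, so gradient descent decouples: s follows -∂E/∂s, t follows -∂E/∂t.
∂E/∂s = 18s(s - 1); at s=-1 this is 36, so s decreases.
∂E/∂t = -36t(t - 3)(t + 4); at t=4 this is -1152, so t increases.
The s-coordinate has no critical point in that direction and runs off to infinity.

diverges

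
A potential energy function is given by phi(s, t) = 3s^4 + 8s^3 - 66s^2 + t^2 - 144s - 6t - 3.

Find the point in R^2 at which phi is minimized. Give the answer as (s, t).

(3, 3)

phi(s,t) separates as P(s) + Q(t) − 3, so its minimum is min P + min Q − 3.
P'(s) = 12(s - 3)(s + 1)(s + 4) vanishes at s ∈ {-4, -1, 3}; Q'(t) = 2(t - 3) vanishes at t ∈ {3}.
Local minima of P (where P''>0): P(-4)=-224, P(3)=-567. Local minima of Q: Q(3)=-9.
So the global minimum of phi is P(3) + Q(3) − 3 = -567 − 9 − 3 = -579, attained at (3, 3).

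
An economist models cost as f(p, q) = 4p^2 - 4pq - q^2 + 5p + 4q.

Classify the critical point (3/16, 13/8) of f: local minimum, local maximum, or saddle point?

saddle point

The Hessian of f is constant: H = [[8, -4], [-4, -2]].
det(H) = 8·(-2) − (-4)² = -32.
Since det(H) < 0, H is indefinite and the critical point is a saddle point.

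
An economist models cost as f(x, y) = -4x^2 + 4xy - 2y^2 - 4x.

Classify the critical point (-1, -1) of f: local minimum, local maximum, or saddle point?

local maximum

The Hessian of f is constant: H = [[-8, 4], [4, -4]].
det(H) = (-8)·(-4) − 4² = 16.
det(H) > 0 and tr(H) = -12 < 0, so H is negative definite and the point is a local maximum.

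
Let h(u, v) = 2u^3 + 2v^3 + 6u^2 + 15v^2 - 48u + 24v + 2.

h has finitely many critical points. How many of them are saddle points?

2

h separates as a function of u plus a function of v, so ∇h=0 decouples.
∂h/∂u = 6(u - 2)(u + 4) = 0 at u ∈ {-4, 2}; ∂h/∂v = 6(v + 1)(v + 4) = 0 at v ∈ {-4, -1}.
The Hessian is diagonal: diag(h_uu, h_vv). Second derivatives: h_uu(-4)=-36, h_uu(2)=36; h_vv(-4)=-18, h_vv(-1)=18.
Saddle points occur where the two diagonal entries have opposite signs: (-4, -1), (2, -4). Count: 2.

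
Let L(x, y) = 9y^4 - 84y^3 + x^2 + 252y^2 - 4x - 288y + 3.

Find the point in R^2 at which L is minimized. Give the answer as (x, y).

(2, 4)

L(x,y) separates as P(x) + Q(y) + 3, so its minimum is min P + min Q + 3.
P'(x) = 2x - 4 vanishes at x ∈ {2}; Q'(y) = 36(y - 4)(y - 2)(y - 1) vanishes at y ∈ {1, 2, 4}.
Local minima of P (where P''>0): P(2)=-4. Local minima of Q: Q(1)=-111, Q(4)=-192.
So the global minimum of L is P(2) + Q(4) + 3 = -4 − 192 + 3 = -193, attained at (2, 4).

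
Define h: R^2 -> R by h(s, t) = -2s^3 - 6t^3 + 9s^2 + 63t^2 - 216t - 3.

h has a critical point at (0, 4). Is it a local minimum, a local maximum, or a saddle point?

The mixed partial ∂²h/∂s∂t is 0, so the Hessian at any point is diag(h_ss, h_tt) = diag(6(-2s + 3), 18(-2t + 7)).
At (0, 4): H = diag(18, -18).
The eigenvalues have opposite signs, so H is indefinite: a saddle point.

saddle point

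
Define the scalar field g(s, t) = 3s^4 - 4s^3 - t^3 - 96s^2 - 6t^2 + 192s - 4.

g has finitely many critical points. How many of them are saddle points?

3

g separates as a function of s plus a function of t, so ∇g=0 decouples.
∂g/∂s = 12(s - 4)(s - 1)(s + 4) = 0 at s ∈ {-4, 1, 4}; ∂g/∂t = -3t(t + 4) = 0 at t ∈ {-4, 0}.
The Hessian is diagonal: diag(g_ss, g_tt). Second derivatives: g_ss(-4)=480, g_ss(1)=-180, g_ss(4)=288; g_tt(-4)=12, g_tt(0)=-12.
Saddle points occur where the two diagonal entries have opposite signs: (-4, 0), (1, -4), (4, 0). Count: 3.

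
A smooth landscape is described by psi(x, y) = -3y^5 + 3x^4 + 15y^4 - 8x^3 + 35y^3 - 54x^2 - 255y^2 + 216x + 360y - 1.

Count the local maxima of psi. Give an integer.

psi separates as a function of x plus a function of y, so ∇psi=0 decouples.
∂psi/∂x = 12(x - 3)(x - 2)(x + 3) = 0 at x ∈ {-3, 2, 3}; ∂psi/∂y = -15(y - 4)(y - 2)(y - 1)(y + 3) = 0 at y ∈ {-3, 1, 2, 4}.
The Hessian is diagonal: diag(psi_xx, psi_yy). Second derivatives: psi_xx(-3)=360, psi_xx(2)=-60, psi_xx(3)=72; psi_yy(-3)=2100, psi_yy(1)=-180, psi_yy(2)=150, psi_yy(4)=-630.
Local maxima occur where both diagonal entries negative: (2, 1), (2, 4). Count: 2.

2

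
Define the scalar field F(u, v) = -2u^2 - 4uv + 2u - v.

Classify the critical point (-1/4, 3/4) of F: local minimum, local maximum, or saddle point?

The Hessian of F is constant: H = [[-4, -4], [-4, 0]].
det(H) = (-4)·0 − (-4)² = -16.
Since det(H) < 0, H is indefinite and the critical point is a saddle point.

saddle point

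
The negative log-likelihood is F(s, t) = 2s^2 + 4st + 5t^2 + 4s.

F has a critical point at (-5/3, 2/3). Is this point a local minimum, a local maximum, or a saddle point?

The Hessian of F is constant: H = [[4, 4], [4, 10]].
det(H) = 4·10 − 4² = 24.
det(H) > 0 and tr(H) = 14 > 0, so H is positive definite and the point is a local minimum.

local minimum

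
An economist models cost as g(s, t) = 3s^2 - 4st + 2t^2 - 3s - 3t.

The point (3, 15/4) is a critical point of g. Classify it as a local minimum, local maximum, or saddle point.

local minimum

The Hessian of g is constant: H = [[6, -4], [-4, 4]].
det(H) = 6·4 − (-4)² = 8.
det(H) > 0 and tr(H) = 10 > 0, so H is positive definite and the point is a local minimum.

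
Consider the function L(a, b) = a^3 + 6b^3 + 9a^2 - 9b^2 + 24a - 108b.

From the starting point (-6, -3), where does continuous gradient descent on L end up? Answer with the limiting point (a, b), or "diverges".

diverges

L is separable, so gradient descent decouples: a follows -∂L/∂a, b follows -∂L/∂b.
∂L/∂a = 3(a + 2)(a + 4); at a=-6 this is 24, so a decreases.
∂L/∂b = 18(b - 3)(b + 2); at b=-3 this is 108, so b decreases.
The a-coordinate has no critical point in that direction and runs off to infinity.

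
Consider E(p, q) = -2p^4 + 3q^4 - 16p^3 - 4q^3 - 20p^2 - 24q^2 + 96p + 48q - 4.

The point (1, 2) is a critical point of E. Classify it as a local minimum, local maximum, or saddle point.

saddle point

The mixed partial ∂²E/∂p∂q is 0, so the Hessian at any point is diag(E_pp, E_qq) = diag(-8(3p^2 + 12p + 5), 12(3q^2 - 2q - 4)).
At (1, 2): H = diag(-160, 48).
The eigenvalues have opposite signs, so H is indefinite: a saddle point.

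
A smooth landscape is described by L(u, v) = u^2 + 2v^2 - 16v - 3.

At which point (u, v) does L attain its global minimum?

L(u,v) separates as P(u) + Q(v) − 3, so its minimum is min P + min Q − 3.
P'(u) = 2u vanishes at u ∈ {0}; Q'(v) = 4v - 16 vanishes at v ∈ {4}.
Local minima of P (where P''>0): P(0)=0. Local minima of Q: Q(4)=-32.
So the global minimum of L is P(0) + Q(4) − 3 = 0 − 32 − 3 = -35, attained at (0, 4).

(0, 4)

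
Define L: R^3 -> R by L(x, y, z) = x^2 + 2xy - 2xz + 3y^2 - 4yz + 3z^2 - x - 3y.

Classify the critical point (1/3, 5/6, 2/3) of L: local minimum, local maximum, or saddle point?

The Hessian is constant: H = [[2, 2, -2], [2, 6, -4], [-2, -4, 6]].
Leading principal minors: Δ₁ = 2, Δ₂ = 8, Δ₃ = 24.
All leading minors are positive, so H is positive definite: a local minimum.

local minimum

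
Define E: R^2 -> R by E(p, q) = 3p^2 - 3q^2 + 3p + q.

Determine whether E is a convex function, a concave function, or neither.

neither

E is quadratic, so its Hessian is the constant matrix H = [[6, 0], [0, -6]].
det(H) = -36, tr(H) = 0.
det(H) < 0, so H is indefinite: neither convex nor concave.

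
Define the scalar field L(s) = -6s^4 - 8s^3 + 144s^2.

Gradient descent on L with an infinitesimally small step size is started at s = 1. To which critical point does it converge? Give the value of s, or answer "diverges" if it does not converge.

0

L'(s) = -24s(s - 3)(s + 4), so L'(1) = 240.
Gradient descent moves in the -L' direction, i.e. s is decreasing.
The nearest critical point in that direction is s = 0, where L'' = 288 > 0 (a local minimum). The iterate converges there.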